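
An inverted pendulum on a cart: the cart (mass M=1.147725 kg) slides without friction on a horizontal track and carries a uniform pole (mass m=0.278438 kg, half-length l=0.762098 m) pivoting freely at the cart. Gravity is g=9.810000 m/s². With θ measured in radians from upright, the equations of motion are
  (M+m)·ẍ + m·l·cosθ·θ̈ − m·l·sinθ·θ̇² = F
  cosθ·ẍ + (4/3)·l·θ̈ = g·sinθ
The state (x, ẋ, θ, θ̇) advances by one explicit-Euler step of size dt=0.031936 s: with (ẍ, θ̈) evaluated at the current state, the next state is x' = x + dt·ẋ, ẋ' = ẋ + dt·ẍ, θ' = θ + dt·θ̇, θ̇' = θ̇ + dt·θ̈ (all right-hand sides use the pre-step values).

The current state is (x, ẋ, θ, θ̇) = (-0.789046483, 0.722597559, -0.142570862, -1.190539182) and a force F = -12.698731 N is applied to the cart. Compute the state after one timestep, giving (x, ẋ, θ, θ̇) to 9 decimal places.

sinθ=-0.142088359, cosθ=0.989853978
temp = (F + m·l·θ̇²·sinθ)/(M+m) = (-12.698731 + -0.042735148)/1.426163 = -8.934088283
θ̈ = (g·sinθ − cosθ·temp)/(l·(4/3 − m·cos²θ/(M+m))) = 8.559305942
ẍ = temp − m·l·θ̈·cosθ/(M+m) = -10.194695663
Euler: x'=-0.789046483+0.031936·0.722597559=-0.765969607, ẋ'=0.722597559+0.031936·-10.194695663=0.397019758
       θ'=-0.142570862+0.031936·-1.190539182=-0.180591921, θ̇'=-1.190539182+0.031936·8.559305942=-0.917189187

(-0.765969607, 0.397019758, -0.180591921, -0.917189187)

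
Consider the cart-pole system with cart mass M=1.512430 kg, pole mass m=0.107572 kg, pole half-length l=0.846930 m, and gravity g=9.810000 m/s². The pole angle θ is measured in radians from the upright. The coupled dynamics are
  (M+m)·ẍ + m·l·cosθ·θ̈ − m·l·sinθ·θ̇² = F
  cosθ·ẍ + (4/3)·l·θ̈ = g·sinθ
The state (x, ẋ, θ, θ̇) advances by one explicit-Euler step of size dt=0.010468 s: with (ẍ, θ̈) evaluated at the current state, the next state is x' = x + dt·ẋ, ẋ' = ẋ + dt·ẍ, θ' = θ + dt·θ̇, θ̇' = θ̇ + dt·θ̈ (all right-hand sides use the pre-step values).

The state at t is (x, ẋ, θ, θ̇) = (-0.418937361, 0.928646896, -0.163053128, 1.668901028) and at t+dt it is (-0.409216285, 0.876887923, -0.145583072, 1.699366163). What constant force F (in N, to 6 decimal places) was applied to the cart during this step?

F = -7.707270 N

ẍ = (ẋ'−ẋ)/dt = (0.876887923−0.928646896)/0.010468 = -4.944495
θ̈ = (θ̇'−θ̇)/dt = (1.699366163−1.668901028)/0.010468 = 2.910311
sinθ=-0.162332, cosθ=0.986736
F = (M+m)·ẍ + m·l·cosθ·θ̈ − m·l·sinθ·θ̇² = -8.010092 + 0.261630 − -0.041192 = -7.707270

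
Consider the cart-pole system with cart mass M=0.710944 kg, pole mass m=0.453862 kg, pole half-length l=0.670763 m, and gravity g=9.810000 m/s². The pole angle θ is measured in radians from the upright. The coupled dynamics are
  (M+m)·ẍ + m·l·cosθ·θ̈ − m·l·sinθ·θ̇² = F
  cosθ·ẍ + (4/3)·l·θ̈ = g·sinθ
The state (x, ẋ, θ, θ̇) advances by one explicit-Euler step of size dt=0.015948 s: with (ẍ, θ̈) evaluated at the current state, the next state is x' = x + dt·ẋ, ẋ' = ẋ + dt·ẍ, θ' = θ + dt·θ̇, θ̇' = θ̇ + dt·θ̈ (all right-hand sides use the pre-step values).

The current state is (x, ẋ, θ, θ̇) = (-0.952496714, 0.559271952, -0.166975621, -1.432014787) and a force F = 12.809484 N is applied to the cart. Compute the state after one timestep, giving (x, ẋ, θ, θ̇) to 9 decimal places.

(-0.943577445, 0.812756908, -0.189813393, -1.740575595)

sinθ=-0.166200798, cosθ=0.986091930
temp = (F + m·l·θ̇²·sinθ)/(M+m) = (12.809484 + -0.103757866)/1.164806 = 10.908019133
θ̈ = (g·sinθ − cosθ·temp)/(l·(4/3 − m·cos²θ/(M+m))) = -19.347931289
ẍ = temp − m·l·θ̈·cosθ/(M+m) = 15.894466772
Euler: x'=-0.952496714+0.015948·0.559271952=-0.943577445, ẋ'=0.559271952+0.015948·15.894466772=0.812756908
       θ'=-0.166975621+0.015948·-1.432014787=-0.189813393, θ̇'=-1.432014787+0.015948·-19.347931289=-1.740575595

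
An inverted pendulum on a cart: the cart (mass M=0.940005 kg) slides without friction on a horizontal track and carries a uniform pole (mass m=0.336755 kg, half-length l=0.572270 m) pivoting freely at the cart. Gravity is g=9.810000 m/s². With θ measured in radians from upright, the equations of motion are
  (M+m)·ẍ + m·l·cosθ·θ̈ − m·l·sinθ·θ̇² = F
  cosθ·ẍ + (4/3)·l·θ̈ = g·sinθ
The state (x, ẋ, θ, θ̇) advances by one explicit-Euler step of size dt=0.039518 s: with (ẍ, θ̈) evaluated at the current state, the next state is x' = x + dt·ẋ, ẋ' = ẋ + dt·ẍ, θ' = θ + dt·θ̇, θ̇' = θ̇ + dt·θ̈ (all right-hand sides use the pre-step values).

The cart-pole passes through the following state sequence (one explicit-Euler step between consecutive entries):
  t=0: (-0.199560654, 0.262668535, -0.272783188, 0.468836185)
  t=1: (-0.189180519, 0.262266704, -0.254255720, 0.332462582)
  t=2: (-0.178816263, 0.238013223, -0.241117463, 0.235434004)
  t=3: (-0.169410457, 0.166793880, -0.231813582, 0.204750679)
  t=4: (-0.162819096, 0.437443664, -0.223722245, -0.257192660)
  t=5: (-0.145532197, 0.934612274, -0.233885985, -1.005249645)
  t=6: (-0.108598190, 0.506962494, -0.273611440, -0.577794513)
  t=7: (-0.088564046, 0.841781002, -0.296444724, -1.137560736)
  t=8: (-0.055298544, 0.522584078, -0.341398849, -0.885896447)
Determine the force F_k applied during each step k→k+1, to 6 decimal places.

step 0→1:
  ẍ = (ẋ'−ẋ)/dt = (0.262266704−0.262668535)/0.039518 = -0.010168
  θ̈ = (θ̇'−θ̇)/dt = (0.332462582−0.468836185)/0.039518 = -3.450924
  sinθ=-0.269413, cosθ=0.963025
  F = (M+m)·ẍ + m·l·cosθ·θ̈ − m·l·sinθ·θ̇² = -0.012982 + -0.640454 − -0.011412 = -0.642024
step 1→2:
  ẍ = (ẋ'−ẋ)/dt = (0.238013223−0.262266704)/0.039518 = -0.613733
  θ̈ = (θ̇'−θ̇)/dt = (0.235434004−0.332462582)/0.039518 = -2.455301
  sinθ=-0.251525, cosθ=0.967851
  F = (M+m)·ẍ + m·l·cosθ·θ̈ − m·l·sinθ·θ̇² = -0.783589 + -0.457961 − -0.005358 = -1.236192
step 2→3:
  ẍ = (ẋ'−ẋ)/dt = (0.166793880−0.238013223)/0.039518 = -1.802200
  θ̈ = (θ̇'−θ̇)/dt = (0.204750679−0.235434004)/0.039518 = -0.776439
  sinθ=-0.238788, cosθ=0.971072
  F = (M+m)·ẍ + m·l·cosθ·θ̈ − m·l·sinθ·θ̇² = -2.300977 + -0.145303 − -0.002551 = -2.443729
step 3→4:
  ẍ = (ẋ'−ẋ)/dt = (0.437443664−0.166793880)/0.039518 = 6.848772
  θ̈ = (θ̇'−θ̇)/dt = (-0.257192660−0.204750679)/0.039518 = -11.689441
  sinθ=-0.229743, cosθ=0.973251
  F = (M+m)·ẍ + m·l·cosθ·θ̈ − m·l·sinθ·θ̇² = 8.744239 + -2.192471 − -0.001856 = 6.553624
step 4→5:
  ẍ = (ẋ'−ẋ)/dt = (0.934612274−0.437443664)/0.039518 = 12.580814
  θ̈ = (θ̇'−θ̇)/dt = (-1.005249645−-0.257192660)/0.039518 = -18.929525
  sinθ=-0.221861, cosθ=0.975078
  F = (M+m)·ẍ + m·l·cosθ·θ̈ − m·l·sinθ·θ̇² = 16.062680 + -3.557085 − -0.002828 = 12.508423
step 5→6:
  ẍ = (ẋ'−ẋ)/dt = (0.506962494−0.934612274)/0.039518 = -10.821645
  θ̈ = (θ̇'−θ̇)/dt = (-0.577794513−-1.005249645)/0.039518 = 10.816720
  sinθ=-0.231759, cosθ=0.972773
  F = (M+m)·ẍ + m·l·cosθ·θ̈ − m·l·sinθ·θ̇² = -13.816644 + 2.027786 − -0.045134 = -11.743724
step 6→7:
  ẍ = (ẋ'−ẋ)/dt = (0.841781002−0.506962494)/0.039518 = 8.472557
  θ̈ = (θ̇'−θ̇)/dt = (-1.137560736−-0.577794513)/0.039518 = -14.164842
  sinθ=-0.270210, cosθ=0.962801
  F = (M+m)·ẍ + m·l·cosθ·θ̈ − m·l·sinθ·θ̇² = 10.817422 + -2.628230 − -0.017385 = 8.206576
step 7→8:
  ẍ = (ẋ'−ẋ)/dt = (0.522584078−0.841781002)/0.039518 = -8.077254
  θ̈ = (θ̇'−θ̇)/dt = (-0.885896447−-1.137560736)/0.039518 = 6.368346
  sinθ=-0.292122, cosθ=0.956381
  F = (M+m)·ẍ + m·l·cosθ·θ̈ − m·l·sinθ·θ̇² = -10.312715 + 1.173742 − -0.072850 = -9.066123

F_0 = -0.642024 N
F_1 = -1.236192 N
F_2 = -2.443729 N
F_3 = 6.553624 N
F_4 = 12.508423 N
F_5 = -11.743724 N
F_6 = 8.206576 N
F_7 = -9.066123 N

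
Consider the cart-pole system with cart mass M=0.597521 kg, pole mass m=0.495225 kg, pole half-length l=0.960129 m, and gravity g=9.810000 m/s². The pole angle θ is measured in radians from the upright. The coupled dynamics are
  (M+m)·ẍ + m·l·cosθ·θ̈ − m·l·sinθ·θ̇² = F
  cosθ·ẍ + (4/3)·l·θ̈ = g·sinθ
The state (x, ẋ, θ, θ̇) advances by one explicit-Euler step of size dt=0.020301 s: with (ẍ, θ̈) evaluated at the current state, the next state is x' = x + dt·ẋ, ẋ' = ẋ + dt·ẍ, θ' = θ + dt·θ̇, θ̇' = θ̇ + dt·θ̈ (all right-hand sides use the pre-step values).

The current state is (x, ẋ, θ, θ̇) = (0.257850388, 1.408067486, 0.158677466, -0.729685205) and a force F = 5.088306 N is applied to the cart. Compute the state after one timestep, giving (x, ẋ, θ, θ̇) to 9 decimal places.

(0.286435566, 1.534769516, 0.143864127, -0.802832930)

sinθ=0.158012426, cosθ=0.987437124
temp = (F + m·l·θ̇²·sinθ)/(M+m) = (5.088306 + 0.040003176)/1.092746 = 4.693047768
θ̈ = (g·sinθ − cosθ·temp)/(l·(4/3 − m·cos²θ/(M+m))) = -3.603158693
ẍ = temp − m·l·θ̈·cosθ/(M+m) = 6.241171840
Euler: x'=0.257850388+0.020301·1.408067486=0.286435566, ẋ'=1.408067486+0.020301·6.241171840=1.534769516
       θ'=0.158677466+0.020301·-0.729685205=0.143864127, θ̇'=-0.729685205+0.020301·-3.603158693=-0.802832930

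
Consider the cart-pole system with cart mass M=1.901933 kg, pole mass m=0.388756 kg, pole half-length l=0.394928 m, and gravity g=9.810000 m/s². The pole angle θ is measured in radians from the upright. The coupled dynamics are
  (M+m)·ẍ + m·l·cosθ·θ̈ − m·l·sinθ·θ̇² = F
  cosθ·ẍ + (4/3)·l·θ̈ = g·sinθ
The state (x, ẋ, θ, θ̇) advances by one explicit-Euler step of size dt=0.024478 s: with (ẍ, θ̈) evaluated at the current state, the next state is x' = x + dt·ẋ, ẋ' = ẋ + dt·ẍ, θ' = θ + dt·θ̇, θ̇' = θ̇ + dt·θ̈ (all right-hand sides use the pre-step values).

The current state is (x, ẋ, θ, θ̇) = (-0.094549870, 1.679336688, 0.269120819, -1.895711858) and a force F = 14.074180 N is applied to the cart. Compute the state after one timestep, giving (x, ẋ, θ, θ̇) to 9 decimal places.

(-0.053443067, 1.842800404, 0.222717584, -2.073718995)

sinθ=0.265884005, cosθ=0.964005029
temp = (F + m·l·θ̇²·sinθ)/(M+m) = (14.074180 + 0.146700602)/2.290689 = 6.208123670
θ̈ = (g·sinθ − cosθ·temp)/(l·(4/3 − m·cos²θ/(M+m))) = -7.272127485
ẍ = temp − m·l·θ̈·cosθ/(M+m) = 6.677984979
Euler: x'=-0.094549870+0.024478·1.679336688=-0.053443067, ẋ'=1.679336688+0.024478·6.677984979=1.842800404
       θ'=0.269120819+0.024478·-1.895711858=0.222717584, θ̇'=-1.895711858+0.024478·-7.272127485=-2.073718995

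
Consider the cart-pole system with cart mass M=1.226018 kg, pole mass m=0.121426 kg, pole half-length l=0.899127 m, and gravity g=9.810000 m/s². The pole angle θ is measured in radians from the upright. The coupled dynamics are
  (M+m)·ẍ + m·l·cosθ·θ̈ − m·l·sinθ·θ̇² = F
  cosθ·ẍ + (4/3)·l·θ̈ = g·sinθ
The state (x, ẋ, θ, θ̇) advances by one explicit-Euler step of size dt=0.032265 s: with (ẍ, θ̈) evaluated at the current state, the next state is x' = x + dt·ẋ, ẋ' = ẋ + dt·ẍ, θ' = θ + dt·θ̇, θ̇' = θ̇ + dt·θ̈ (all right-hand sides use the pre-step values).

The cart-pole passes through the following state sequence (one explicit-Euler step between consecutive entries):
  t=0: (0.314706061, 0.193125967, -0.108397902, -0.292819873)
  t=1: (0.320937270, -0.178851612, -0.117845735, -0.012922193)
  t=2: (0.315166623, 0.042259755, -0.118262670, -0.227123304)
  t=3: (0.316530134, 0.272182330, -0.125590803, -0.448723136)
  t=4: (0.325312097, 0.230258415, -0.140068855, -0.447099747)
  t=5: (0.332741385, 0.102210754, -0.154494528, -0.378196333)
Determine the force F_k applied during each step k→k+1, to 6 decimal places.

F_0 = -14.591884 N
F_1 = 8.514227 N
F_2 = 8.858036 N
F_3 = -1.742614 N
F_4 = -5.113582 N

step 0→1:
  ẍ = (ẋ'−ẋ)/dt = (-0.178851612−0.193125967)/0.032265 = -11.528826
  θ̈ = (θ̇'−θ̇)/dt = (-0.012922193−-0.292819873)/0.032265 = 8.674963
  sinθ=-0.108186, cosθ=0.994131
  F = (M+m)·ẍ + m·l·cosθ·θ̈ − m·l·sinθ·θ̇² = -15.534448 + 0.941551 − -0.001013 = -14.591884
step 1→2:
  ẍ = (ẋ'−ẋ)/dt = (0.042259755−-0.178851612)/0.032265 = 6.852979
  θ̈ = (θ̇'−θ̇)/dt = (-0.227123304−-0.012922193)/0.032265 = -6.638807
  sinθ=-0.117573, cosθ=0.993064
  F = (M+m)·ẍ + m·l·cosθ·θ̈ − m·l·sinθ·θ̇² = 9.234005 + -0.719781 − -0.000002 = 8.514227
step 2→3:
  ẍ = (ẋ'−ẋ)/dt = (0.272182330−0.042259755)/0.032265 = 7.126068
  θ̈ = (θ̇'−θ̇)/dt = (-0.448723136−-0.227123304)/0.032265 = -6.868118
  sinθ=-0.117987, cosθ=0.993015
  F = (M+m)·ẍ + m·l·cosθ·θ̈ − m·l·sinθ·θ̇² = 9.601977 + -0.744606 − -0.000664 = 8.858036
step 3→4:
  ẍ = (ẋ'−ẋ)/dt = (0.230258415−0.272182330)/0.032265 = -1.299362
  θ̈ = (θ̇'−θ̇)/dt = (-0.447099747−-0.448723136)/0.032265 = 0.050314
  sinθ=-0.125261, cosθ=0.992124
  F = (M+m)·ẍ + m·l·cosθ·θ̈ − m·l·sinθ·θ̇² = -1.750818 + 0.005450 − -0.002754 = -1.742614
step 4→5:
  ẍ = (ẋ'−ẋ)/dt = (0.102210754−0.230258415)/0.032265 = -3.968624
  θ̈ = (θ̇'−θ̇)/dt = (-0.378196333−-0.447099747)/0.032265 = 2.135547
  sinθ=-0.139611, cosθ=0.990206
  F = (M+m)·ẍ + m·l·cosθ·θ̈ − m·l·sinθ·θ̇² = -5.347499 + 0.230870 − -0.003047 = -5.113582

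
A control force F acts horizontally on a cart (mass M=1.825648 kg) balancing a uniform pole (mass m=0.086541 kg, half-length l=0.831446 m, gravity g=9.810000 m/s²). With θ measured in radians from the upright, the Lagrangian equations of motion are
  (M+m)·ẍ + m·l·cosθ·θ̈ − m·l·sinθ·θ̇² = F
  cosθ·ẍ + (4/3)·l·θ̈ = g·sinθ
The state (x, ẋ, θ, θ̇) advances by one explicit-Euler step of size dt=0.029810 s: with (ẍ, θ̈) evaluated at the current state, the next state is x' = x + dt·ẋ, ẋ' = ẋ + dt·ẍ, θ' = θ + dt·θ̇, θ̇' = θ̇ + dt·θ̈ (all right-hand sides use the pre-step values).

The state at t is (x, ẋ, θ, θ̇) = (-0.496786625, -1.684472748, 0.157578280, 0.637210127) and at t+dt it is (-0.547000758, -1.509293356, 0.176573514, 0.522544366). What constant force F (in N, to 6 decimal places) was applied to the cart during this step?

ẍ = (ẋ'−ẋ)/dt = (-1.509293356−-1.684472748)/0.029810 = 5.876531
θ̈ = (θ̇'−θ̇)/dt = (0.522544366−0.637210127)/0.029810 = -3.846554
sinθ=0.156927, cosθ=0.987610
F = (M+m)·ẍ + m·l·cosθ·θ̈ − m·l·sinθ·θ̇² = 11.237038 + -0.273346 − 0.004585 = 10.959107

F = 10.959107 N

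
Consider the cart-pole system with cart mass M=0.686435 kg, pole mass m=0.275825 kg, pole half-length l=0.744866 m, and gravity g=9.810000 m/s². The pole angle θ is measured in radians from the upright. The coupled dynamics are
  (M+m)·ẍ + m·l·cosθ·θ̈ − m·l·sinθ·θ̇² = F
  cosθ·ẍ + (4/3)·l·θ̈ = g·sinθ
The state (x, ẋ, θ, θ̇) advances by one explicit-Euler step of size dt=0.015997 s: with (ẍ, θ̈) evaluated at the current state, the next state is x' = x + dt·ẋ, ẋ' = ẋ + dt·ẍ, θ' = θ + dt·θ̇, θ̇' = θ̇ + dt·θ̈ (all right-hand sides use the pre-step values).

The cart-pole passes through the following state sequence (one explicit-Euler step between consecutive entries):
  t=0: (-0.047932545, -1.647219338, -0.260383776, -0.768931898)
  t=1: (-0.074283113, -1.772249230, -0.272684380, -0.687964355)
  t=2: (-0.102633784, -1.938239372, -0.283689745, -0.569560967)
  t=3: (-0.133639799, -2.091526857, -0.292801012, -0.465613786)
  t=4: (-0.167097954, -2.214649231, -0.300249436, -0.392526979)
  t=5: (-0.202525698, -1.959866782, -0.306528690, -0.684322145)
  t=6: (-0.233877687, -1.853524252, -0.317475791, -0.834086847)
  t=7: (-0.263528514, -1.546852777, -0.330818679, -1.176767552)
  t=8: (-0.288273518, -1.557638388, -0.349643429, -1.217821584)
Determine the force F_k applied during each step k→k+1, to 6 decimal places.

step 0→1:
  ẍ = (ẋ'−ẋ)/dt = (-1.772249230−-1.647219338)/0.015997 = -7.815834
  θ̈ = (θ̇'−θ̇)/dt = (-0.687964355−-0.768931898)/0.015997 = 5.061420
  sinθ=-0.257451, cosθ=0.966291
  F = (M+m)·ẍ + m·l·cosθ·θ̈ − m·l·sinθ·θ̇² = -7.520864 + 1.004829 − -0.031274 = -6.484761
step 1→2:
  ẍ = (ẋ'−ẋ)/dt = (-1.938239372−-1.772249230)/0.015997 = -10.376329
  θ̈ = (θ̇'−θ̇)/dt = (-0.569560967−-0.687964355)/0.015997 = 7.401600
  sinθ=-0.269318, cosθ=0.963051
  F = (M+m)·ẍ + m·l·cosθ·θ̈ − m·l·sinθ·θ̇² = -9.984727 + 1.464491 − -0.026188 = -8.494047
step 2→3:
  ẍ = (ẋ'−ẋ)/dt = (-2.091526857−-1.938239372)/0.015997 = -9.582264
  θ̈ = (θ̇'−θ̇)/dt = (-0.465613786−-0.569560967)/0.015997 = 6.497917
  sinθ=-0.279900, cosθ=0.960029
  F = (M+m)·ẍ + m·l·cosθ·θ̈ − m·l·sinθ·θ̇² = -9.220630 + 1.281653 − -0.018655 = -7.920322
step 3→4:
  ẍ = (ẋ'−ẋ)/dt = (-2.214649231−-2.091526857)/0.015997 = -7.696592
  θ̈ = (θ̇'−θ̇)/dt = (-0.392526979−-0.465613786)/0.015997 = 4.568782
  sinθ=-0.288635, cosθ=0.957439
  F = (M+m)·ẍ + m·l·cosθ·θ̈ − m·l·sinθ·θ̇² = -7.406122 + 0.898718 − -0.012856 = -6.494548
step 4→5:
  ẍ = (ẋ'−ẋ)/dt = (-1.959866782−-2.214649231)/0.015997 = 15.926889
  θ̈ = (θ̇'−θ̇)/dt = (-0.684322145−-0.392526979)/0.015997 = -18.240618
  sinθ=-0.295758, cosθ=0.955263
  F = (M+m)·ẍ + m·l·cosθ·θ̈ − m·l·sinθ·θ̇² = 15.325809 + -3.579927 − -0.009362 = 11.755244
step 5→6:
  ẍ = (ẋ'−ẋ)/dt = (-1.853524252−-1.959866782)/0.015997 = 6.647655
  θ̈ = (θ̇'−θ̇)/dt = (-0.834086847−-0.684322145)/0.015997 = -9.362049
  sinθ=-0.301751, cosθ=0.953387
  F = (M+m)·ẍ + m·l·cosθ·θ̈ − m·l·sinθ·θ̇² = 6.396772 + -1.833799 − -0.029032 = 4.592005
step 6→7:
  ẍ = (ẋ'−ẋ)/dt = (-1.546852777−-1.853524252)/0.015997 = 19.170562
  θ̈ = (θ̇'−θ̇)/dt = (-1.176767552−-0.834086847)/0.015997 = -21.421561
  sinθ=-0.312169, cosθ=0.950026
  F = (M+m)·ẍ + m·l·cosθ·θ̈ − m·l·sinθ·θ̇² = 18.447065 + -4.181177 − -0.044620 = 14.310507
step 7→8:
  ẍ = (ẋ'−ẋ)/dt = (-1.557638388−-1.546852777)/0.015997 = -0.674227
  θ̈ = (θ̇'−θ̇)/dt = (-1.217821584−-1.176767552)/0.015997 = -2.566358
  sinθ=-0.324817, cosθ=0.945777
  F = (M+m)·ẍ + m·l·cosθ·θ̈ − m·l·sinθ·θ̇² = -0.648782 + -0.498675 − -0.092413 = -1.055044

F_0 = -6.484761 N
F_1 = -8.494047 N
F_2 = -7.920322 N
F_3 = -6.494548 N
F_4 = 11.755244 N
F_5 = 4.592005 N
F_6 = 14.310507 N
F_7 = -1.055044 N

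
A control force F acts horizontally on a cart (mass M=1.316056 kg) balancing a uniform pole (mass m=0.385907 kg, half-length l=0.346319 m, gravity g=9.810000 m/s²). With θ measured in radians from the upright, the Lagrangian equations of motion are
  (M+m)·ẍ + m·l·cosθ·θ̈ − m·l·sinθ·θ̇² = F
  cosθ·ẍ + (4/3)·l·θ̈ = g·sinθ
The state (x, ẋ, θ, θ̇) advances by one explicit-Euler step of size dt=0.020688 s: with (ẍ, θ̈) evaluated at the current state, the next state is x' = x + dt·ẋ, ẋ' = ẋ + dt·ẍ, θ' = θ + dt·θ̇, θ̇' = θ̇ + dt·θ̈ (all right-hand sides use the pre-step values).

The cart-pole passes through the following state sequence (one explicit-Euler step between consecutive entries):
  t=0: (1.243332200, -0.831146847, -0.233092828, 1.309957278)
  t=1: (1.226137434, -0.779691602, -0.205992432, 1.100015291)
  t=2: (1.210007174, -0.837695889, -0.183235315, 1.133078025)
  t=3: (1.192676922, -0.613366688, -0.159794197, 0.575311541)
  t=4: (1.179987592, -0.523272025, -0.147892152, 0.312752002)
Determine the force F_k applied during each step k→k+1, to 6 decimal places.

step 0→1:
  ẍ = (ẋ'−ẋ)/dt = (-0.779691602−-0.831146847)/0.020688 = 2.487202
  θ̈ = (θ̇'−θ̇)/dt = (1.100015291−1.309957278)/0.020688 = -10.148008
  sinθ=-0.230988, cosθ=0.972957
  F = (M+m)·ẍ + m·l·cosθ·θ̈ − m·l·sinθ·θ̇² = 4.233127 + -1.319573 − -0.052974 = 2.966528
step 1→2:
  ẍ = (ẋ'−ẋ)/dt = (-0.837695889−-0.779691602)/0.020688 = -2.803765
  θ̈ = (θ̇'−θ̇)/dt = (1.133078025−1.100015291)/0.020688 = 1.598160
  sinθ=-0.204539, cosθ=0.978858
  F = (M+m)·ẍ + m·l·cosθ·θ̈ − m·l·sinθ·θ̇² = -4.771904 + 0.209074 − -0.033077 = -4.529753
step 2→3:
  ẍ = (ẋ'−ẋ)/dt = (-0.613366688−-0.837695889)/0.020688 = 10.843446
  θ̈ = (θ̇'−θ̇)/dt = (0.575311541−1.133078025)/0.020688 = -26.960870
  sinθ=-0.182212, cosθ=0.983259
  F = (M+m)·ẍ + m·l·cosθ·θ̈ − m·l·sinθ·θ̇² = 18.455143 + -3.542917 − -0.031265 = 14.943491
step 3→4:
  ẍ = (ẋ'−ẋ)/dt = (-0.523272025−-0.613366688)/0.020688 = 4.354924
  θ̈ = (θ̇'−θ̇)/dt = (0.312752002−0.575311541)/0.020688 = -12.691393
  sinθ=-0.159115, cosθ=0.987260
  F = (M+m)·ẍ + m·l·cosθ·θ̈ − m·l·sinθ·θ̇² = 7.411919 + -1.674557 − -0.007038 = 5.744401

F_0 = 2.966528 N
F_1 = -4.529753 N
F_2 = 14.943491 N
F_3 = 5.744401 N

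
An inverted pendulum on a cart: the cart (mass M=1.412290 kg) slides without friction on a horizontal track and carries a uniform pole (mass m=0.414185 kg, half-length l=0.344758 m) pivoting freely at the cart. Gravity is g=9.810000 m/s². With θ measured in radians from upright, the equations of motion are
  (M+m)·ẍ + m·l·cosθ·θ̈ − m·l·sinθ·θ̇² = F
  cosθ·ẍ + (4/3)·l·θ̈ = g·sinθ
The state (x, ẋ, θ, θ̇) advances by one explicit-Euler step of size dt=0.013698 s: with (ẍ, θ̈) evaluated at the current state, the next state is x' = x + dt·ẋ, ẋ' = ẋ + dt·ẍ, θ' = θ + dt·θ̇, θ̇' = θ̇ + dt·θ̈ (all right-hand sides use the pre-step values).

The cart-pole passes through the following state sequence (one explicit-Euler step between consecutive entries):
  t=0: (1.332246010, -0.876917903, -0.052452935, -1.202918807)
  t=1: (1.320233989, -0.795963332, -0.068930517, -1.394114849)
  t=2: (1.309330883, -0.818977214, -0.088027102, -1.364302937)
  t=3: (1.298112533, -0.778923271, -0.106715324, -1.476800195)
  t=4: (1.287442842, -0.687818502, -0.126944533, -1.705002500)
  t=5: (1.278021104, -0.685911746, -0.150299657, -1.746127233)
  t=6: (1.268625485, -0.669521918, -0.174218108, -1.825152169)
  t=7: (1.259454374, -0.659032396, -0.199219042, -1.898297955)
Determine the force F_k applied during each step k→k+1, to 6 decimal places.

F_0 = 8.814854 N
F_1 = -2.739495 N
F_2 = 4.195934 N
F_3 = 9.815630 N
F_4 = -0.118453 N
F_5 = 1.436089 N
F_6 = 0.730153 N

step 0→1:
  ẍ = (ẋ'−ẋ)/dt = (-0.795963332−-0.876917903)/0.013698 = 5.909956
  θ̈ = (θ̇'−θ̇)/dt = (-1.394114849−-1.202918807)/0.013698 = -13.957953
  sinθ=-0.052429, cosθ=0.998625
  F = (M+m)·ẍ + m·l·cosθ·θ̈ − m·l·sinθ·θ̇² = 10.794386 + -1.990365 − -0.010833 = 8.814854
step 1→2:
  ẍ = (ẋ'−ẋ)/dt = (-0.818977214−-0.795963332)/0.013698 = -1.680091
  θ̈ = (θ̇'−θ̇)/dt = (-1.364302937−-1.394114849)/0.013698 = 2.176370
  sinθ=-0.068876, cosθ=0.997625
  F = (M+m)·ẍ + m·l·cosθ·θ̈ − m·l·sinθ·θ̇² = -3.068644 + 0.310034 − -0.019115 = -2.739495
step 2→3:
  ẍ = (ẋ'−ẋ)/dt = (-0.778923271−-0.818977214)/0.013698 = 2.924072
  θ̈ = (θ̇'−θ̇)/dt = (-1.476800195−-1.364302937)/0.013698 = -8.212678
  sinθ=-0.087913, cosθ=0.996128
  F = (M+m)·ẍ + m·l·cosθ·θ̈ − m·l·sinθ·θ̇² = 5.340745 + -1.168177 − -0.023366 = 4.195934
step 3→4:
  ẍ = (ẋ'−ẋ)/dt = (-0.687818502−-0.778923271)/0.013698 = 6.650954
  θ̈ = (θ̇'−θ̇)/dt = (-1.705002500−-1.476800195)/0.013698 = -16.659535
  sinθ=-0.106513, cosθ=0.994311
  F = (M+m)·ẍ + m·l·cosθ·θ̈ − m·l·sinθ·θ̇² = 12.147801 + -2.365342 − -0.033171 = 9.815630
step 4→5:
  ẍ = (ẋ'−ẋ)/dt = (-0.685911746−-0.687818502)/0.013698 = 0.139200
  θ̈ = (θ̇'−θ̇)/dt = (-1.746127233−-1.705002500)/0.013698 = -3.002244
  sinθ=-0.126604, cosθ=0.991953
  F = (M+m)·ẍ + m·l·cosθ·θ̈ − m·l·sinθ·θ̇² = 0.254245 + -0.425252 − -0.052554 = -0.118453
step 5→6:
  ẍ = (ẋ'−ẋ)/dt = (-0.669521918−-0.685911746)/0.013698 = 1.196512
  θ̈ = (θ̇'−θ̇)/dt = (-1.825152169−-1.746127233)/0.013698 = -5.769086
  sinθ=-0.149734, cosθ=0.988726
  F = (M+m)·ẍ + m·l·cosθ·θ̈ − m·l·sinθ·θ̇² = 2.185400 + -0.814501 − -0.065190 = 1.436089
step 6→7:
  ẍ = (ẋ'−ẋ)/dt = (-0.659032396−-0.669521918)/0.013698 = 0.765770
  θ̈ = (θ̇'−θ̇)/dt = (-1.898297955−-1.825152169)/0.013698 = -5.339888
  sinθ=-0.173338, cosθ=0.984862
  F = (M+m)·ẍ + m·l·cosθ·θ̈ − m·l·sinθ·θ̇² = 1.398660 + -0.750959 − -0.082452 = 0.730153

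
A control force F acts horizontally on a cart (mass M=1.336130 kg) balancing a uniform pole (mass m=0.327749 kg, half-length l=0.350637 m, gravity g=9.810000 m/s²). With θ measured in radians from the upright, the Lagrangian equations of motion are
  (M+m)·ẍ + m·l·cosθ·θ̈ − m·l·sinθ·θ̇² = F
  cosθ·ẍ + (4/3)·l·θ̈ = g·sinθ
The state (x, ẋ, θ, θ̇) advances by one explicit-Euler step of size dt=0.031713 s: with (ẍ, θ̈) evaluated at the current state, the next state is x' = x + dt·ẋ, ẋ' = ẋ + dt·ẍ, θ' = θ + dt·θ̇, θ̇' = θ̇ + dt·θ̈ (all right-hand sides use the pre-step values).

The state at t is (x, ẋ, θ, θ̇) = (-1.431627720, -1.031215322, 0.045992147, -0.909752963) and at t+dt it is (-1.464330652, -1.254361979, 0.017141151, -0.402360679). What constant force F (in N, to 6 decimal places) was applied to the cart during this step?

ẍ = (ẋ'−ẋ)/dt = (-1.254361979−-1.031215322)/0.031713 = -7.036441
θ̈ = (θ̇'−θ̇)/dt = (-0.402360679−-0.909752963)/0.031713 = 15.999504
sinθ=0.045976, cosθ=0.998943
F = (M+m)·ẍ + m·l·cosθ·θ̈ − m·l·sinθ·θ̇² = -11.707787 + 1.836734 − 0.004373 = -9.875426

F = -9.875426 N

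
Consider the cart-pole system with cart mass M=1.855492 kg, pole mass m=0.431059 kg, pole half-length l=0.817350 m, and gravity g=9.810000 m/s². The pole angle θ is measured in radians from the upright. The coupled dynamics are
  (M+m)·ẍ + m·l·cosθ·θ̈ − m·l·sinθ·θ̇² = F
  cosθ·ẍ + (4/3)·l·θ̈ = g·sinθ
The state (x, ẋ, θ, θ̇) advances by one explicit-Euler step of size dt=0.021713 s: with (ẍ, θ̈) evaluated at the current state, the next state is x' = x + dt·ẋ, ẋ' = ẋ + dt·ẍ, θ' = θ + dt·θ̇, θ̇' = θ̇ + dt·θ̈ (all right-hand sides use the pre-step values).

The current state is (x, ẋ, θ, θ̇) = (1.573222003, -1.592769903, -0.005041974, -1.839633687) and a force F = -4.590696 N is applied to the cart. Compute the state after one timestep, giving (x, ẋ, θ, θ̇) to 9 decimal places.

sinθ=-0.005041953, cosθ=0.999987289
temp = (F + m·l·θ̇²·sinθ)/(M+m) = (-4.590696 + -0.006011824)/2.286551 = -2.010323769
θ̈ = (g·sinθ − cosθ·temp)/(l·(4/3 − m·cos²θ/(M+m))) = 2.095543062
ẍ = temp − m·l·θ̈·cosθ/(M+m) = -2.333214041
Euler: x'=1.573222003+0.021713·-1.592769903=1.538638190, ẋ'=-1.592769903+0.021713·-2.333214041=-1.643430979
       θ'=-0.005041974+0.021713·-1.839633687=-0.044985940, θ̇'=-1.839633687+0.021713·2.095543062=-1.794133160

(1.538638190, -1.643430979, -0.044985940, -1.794133160)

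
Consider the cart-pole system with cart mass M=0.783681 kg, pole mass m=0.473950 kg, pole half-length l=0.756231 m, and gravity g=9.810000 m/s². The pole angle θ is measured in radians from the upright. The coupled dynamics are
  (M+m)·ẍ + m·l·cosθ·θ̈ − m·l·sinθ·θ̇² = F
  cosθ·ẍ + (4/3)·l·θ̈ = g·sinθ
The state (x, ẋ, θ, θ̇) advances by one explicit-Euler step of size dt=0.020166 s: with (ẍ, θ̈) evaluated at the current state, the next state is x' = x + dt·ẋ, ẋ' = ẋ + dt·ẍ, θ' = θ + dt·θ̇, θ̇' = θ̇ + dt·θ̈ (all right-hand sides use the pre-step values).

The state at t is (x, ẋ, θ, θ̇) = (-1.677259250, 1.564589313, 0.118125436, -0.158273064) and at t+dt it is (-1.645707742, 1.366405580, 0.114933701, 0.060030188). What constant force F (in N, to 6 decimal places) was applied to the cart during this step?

ẍ = (ẋ'−ẋ)/dt = (1.366405580−1.564589313)/0.020166 = -9.827617
θ̈ = (θ̇'−θ̇)/dt = (0.060030188−-0.158273064)/0.020166 = 10.825313
sinθ=0.117851, cosθ=0.993031
F = (M+m)·ẍ + m·l·cosθ·θ̈ − m·l·sinθ·θ̇² = -12.359516 + 3.852923 − 0.001058 = -8.507651

F = -8.507651 N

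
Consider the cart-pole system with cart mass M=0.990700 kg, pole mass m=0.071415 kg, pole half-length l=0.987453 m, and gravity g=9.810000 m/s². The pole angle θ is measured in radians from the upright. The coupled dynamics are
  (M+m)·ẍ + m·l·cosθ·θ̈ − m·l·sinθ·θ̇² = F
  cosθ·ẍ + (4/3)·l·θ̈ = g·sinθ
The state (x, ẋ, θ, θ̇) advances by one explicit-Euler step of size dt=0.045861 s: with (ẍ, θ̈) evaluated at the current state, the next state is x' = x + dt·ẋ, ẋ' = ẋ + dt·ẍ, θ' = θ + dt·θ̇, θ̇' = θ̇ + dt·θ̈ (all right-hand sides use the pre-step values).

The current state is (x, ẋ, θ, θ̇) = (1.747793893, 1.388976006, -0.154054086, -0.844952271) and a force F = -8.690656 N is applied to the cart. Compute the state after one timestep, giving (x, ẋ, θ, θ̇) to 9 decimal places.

(1.811493722, 0.997555070, -0.192804442, -0.603611044)

sinθ=-0.153445456, cosθ=0.988157119
temp = (F + m·l·θ̇²·sinθ)/(M+m) = (-8.690656 + -0.007725458)/1.062115 = -8.189679515
θ̈ = (g·sinθ − cosθ·temp)/(l·(4/3 − m·cos²θ/(M+m))) = 5.262450166
ẍ = temp − m·l·θ̈·cosθ/(M+m) = -8.534941157
Euler: x'=1.747793893+0.045861·1.388976006=1.811493722, ẋ'=1.388976006+0.045861·-8.534941157=0.997555070
       θ'=-0.154054086+0.045861·-0.844952271=-0.192804442, θ̇'=-0.844952271+0.045861·5.262450166=-0.603611044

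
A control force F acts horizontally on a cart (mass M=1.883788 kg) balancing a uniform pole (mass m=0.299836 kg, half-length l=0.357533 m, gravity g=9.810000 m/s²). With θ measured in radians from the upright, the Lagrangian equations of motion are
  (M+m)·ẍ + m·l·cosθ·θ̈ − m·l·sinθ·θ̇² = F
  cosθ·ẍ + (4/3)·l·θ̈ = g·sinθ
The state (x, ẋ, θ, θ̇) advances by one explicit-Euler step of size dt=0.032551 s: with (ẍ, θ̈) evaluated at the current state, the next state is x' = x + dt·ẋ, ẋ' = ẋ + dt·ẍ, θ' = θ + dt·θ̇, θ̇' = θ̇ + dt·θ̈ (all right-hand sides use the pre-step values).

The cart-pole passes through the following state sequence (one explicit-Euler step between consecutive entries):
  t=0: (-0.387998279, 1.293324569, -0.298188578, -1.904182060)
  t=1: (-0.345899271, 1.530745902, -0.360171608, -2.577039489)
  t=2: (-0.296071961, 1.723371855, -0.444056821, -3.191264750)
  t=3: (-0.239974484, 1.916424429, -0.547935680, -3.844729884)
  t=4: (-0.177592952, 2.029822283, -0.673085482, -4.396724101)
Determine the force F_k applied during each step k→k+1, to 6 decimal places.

step 0→1:
  ẍ = (ẋ'−ẋ)/dt = (1.530745902−1.293324569)/0.032551 = 7.293826
  θ̈ = (θ̇'−θ̇)/dt = (-2.577039489−-1.904182060)/0.032551 = -20.670868
  sinθ=-0.293789, cosθ=0.955870
  F = (M+m)·ẍ + m·l·cosθ·θ̈ − m·l·sinθ·θ̇² = 15.926974 + -2.118154 − -0.114196 = 13.923016
step 1→2:
  ẍ = (ẋ'−ẋ)/dt = (1.723371855−1.530745902)/0.032551 = 5.917666
  θ̈ = (θ̇'−θ̇)/dt = (-3.191264750−-2.577039489)/0.032551 = -18.869628
  sinθ=-0.352435, cosθ=0.935836
  F = (M+m)·ẍ + m·l·cosθ·θ̈ − m·l·sinθ·θ̇² = 12.921958 + -1.893055 − -0.250912 = 11.279815
step 2→3:
  ẍ = (ẋ'−ẋ)/dt = (1.916424429−1.723371855)/0.032551 = 5.930772
  θ̈ = (θ̇'−θ̇)/dt = (-3.844729884−-3.191264750)/0.032551 = -20.075117
  sinθ=-0.429606, cosθ=0.903016
  F = (M+m)·ẍ + m·l·cosθ·θ̈ − m·l·sinθ·θ̇² = 12.950577 + -1.943361 − -0.469025 = 11.476241
step 3→4:
  ẍ = (ẋ'−ẋ)/dt = (2.029822283−1.916424429)/0.032551 = 3.483698
  θ̈ = (θ̇'−θ̇)/dt = (-4.396724101−-3.844729884)/0.032551 = -16.957827
  sinθ=-0.520926, cosθ=0.853602
  F = (M+m)·ẍ + m·l·cosθ·θ̈ − m·l·sinθ·θ̇² = 7.607087 + -1.551763 − -0.825482 = 6.880806

F_0 = 13.923016 N
F_1 = 11.279815 N
F_2 = 11.476241 N
F_3 = 6.880806 N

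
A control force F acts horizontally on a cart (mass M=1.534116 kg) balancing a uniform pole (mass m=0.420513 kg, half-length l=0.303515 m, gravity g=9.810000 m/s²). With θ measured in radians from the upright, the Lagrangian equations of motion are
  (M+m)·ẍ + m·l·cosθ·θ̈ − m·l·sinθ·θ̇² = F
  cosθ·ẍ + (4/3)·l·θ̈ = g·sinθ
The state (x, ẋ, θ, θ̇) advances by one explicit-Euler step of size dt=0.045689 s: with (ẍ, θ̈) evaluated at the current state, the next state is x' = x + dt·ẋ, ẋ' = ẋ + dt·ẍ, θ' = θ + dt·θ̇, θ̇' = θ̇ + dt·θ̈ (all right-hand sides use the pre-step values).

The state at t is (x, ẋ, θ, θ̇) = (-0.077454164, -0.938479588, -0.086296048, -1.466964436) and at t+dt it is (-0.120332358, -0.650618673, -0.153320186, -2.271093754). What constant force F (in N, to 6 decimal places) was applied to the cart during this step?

F = 10.100728 N

ẍ = (ẋ'−ẋ)/dt = (-0.650618673−-0.938479588)/0.045689 = 6.300442
θ̈ = (θ̇'−θ̇)/dt = (-2.271093754−-1.466964436)/0.045689 = -17.600064
sinθ=-0.086189, cosθ=0.996279
F = (M+m)·ẍ + m·l·cosθ·θ̈ − m·l·sinθ·θ̇² = 12.315028 + -2.237972 − -0.023673 = 10.100728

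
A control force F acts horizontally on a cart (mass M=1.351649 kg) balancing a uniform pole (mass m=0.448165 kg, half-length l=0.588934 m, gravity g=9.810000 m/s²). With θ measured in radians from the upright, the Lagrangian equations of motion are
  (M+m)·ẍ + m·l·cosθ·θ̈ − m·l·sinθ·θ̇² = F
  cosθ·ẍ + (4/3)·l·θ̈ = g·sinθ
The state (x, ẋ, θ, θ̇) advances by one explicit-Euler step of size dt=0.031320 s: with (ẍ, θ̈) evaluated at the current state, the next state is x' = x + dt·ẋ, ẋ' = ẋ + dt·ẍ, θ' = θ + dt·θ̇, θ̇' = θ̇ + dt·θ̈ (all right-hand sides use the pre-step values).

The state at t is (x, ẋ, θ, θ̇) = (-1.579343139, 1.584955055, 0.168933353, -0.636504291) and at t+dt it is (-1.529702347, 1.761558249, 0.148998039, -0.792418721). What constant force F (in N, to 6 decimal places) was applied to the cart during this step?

ẍ = (ẋ'−ẋ)/dt = (1.761558249−1.584955055)/0.031320 = 5.638672
θ̈ = (θ̇'−θ̇)/dt = (-0.792418721−-0.636504291)/0.031320 = -4.978111
sinθ=0.168131, cosθ=0.985765
F = (M+m)·ẍ + m·l·cosθ·θ̈ − m·l·sinθ·θ̇² = 10.148560 + -1.295217 − 0.017979 = 8.835365

F = 8.835365 N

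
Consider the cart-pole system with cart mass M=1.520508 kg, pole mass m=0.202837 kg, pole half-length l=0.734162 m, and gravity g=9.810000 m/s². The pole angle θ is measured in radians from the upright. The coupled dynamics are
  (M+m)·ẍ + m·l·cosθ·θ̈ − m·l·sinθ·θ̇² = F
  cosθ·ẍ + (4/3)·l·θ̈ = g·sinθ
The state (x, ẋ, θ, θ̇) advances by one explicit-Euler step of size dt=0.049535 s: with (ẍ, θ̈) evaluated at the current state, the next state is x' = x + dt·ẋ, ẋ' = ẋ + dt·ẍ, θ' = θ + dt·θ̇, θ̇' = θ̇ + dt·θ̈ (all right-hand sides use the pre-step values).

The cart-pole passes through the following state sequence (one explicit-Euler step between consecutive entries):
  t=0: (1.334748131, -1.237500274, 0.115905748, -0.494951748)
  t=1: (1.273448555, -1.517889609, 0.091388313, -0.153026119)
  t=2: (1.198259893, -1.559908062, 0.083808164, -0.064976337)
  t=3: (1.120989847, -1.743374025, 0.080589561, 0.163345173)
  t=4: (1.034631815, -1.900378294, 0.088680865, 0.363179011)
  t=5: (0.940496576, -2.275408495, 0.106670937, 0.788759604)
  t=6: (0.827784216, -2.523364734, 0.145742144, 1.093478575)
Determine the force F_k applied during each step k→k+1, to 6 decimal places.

step 0→1:
  ẍ = (ẋ'−ẋ)/dt = (-1.517889609−-1.237500274)/0.049535 = -5.660429
  θ̈ = (θ̇'−θ̇)/dt = (-0.153026119−-0.494951748)/0.049535 = 6.902708
  sinθ=0.115646, cosθ=0.993290
  F = (M+m)·ẍ + m·l·cosθ·θ̈ − m·l·sinθ·θ̇² = -9.754871 + 1.021021 − 0.004219 = -8.738069
step 1→2:
  ẍ = (ẋ'−ẋ)/dt = (-1.559908062−-1.517889609)/0.049535 = -0.848258
  θ̈ = (θ̇'−θ̇)/dt = (-0.064976337−-0.153026119)/0.049535 = 1.777527
  sinθ=0.091261, cosθ=0.995827
  F = (M+m)·ẍ + m·l·cosθ·θ̈ − m·l·sinθ·θ̇² = -1.461841 + 0.263596 − 0.000318 = -1.198563
step 2→3:
  ẍ = (ẋ'−ẋ)/dt = (-1.743374025−-1.559908062)/0.049535 = -3.703764
  θ̈ = (θ̇'−θ̇)/dt = (0.163345173−-0.064976337)/0.049535 = 4.609297
  sinθ=0.083710, cosθ=0.996490
  F = (M+m)·ẍ + m·l·cosθ·θ̈ − m·l·sinθ·θ̇² = -6.382864 + 0.683985 − 0.000053 = -5.698931
step 3→4:
  ẍ = (ẋ'−ẋ)/dt = (-1.900378294−-1.743374025)/0.049535 = -3.169562
  θ̈ = (θ̇'−θ̇)/dt = (0.363179011−0.163345173)/0.049535 = 4.034195
  sinθ=0.080502, cosθ=0.996754
  F = (M+m)·ẍ + m·l·cosθ·θ̈ − m·l·sinθ·θ̇² = -5.462249 + 0.598803 − 0.000320 = -4.863766
step 4→5:
  ẍ = (ẋ'−ẋ)/dt = (-2.275408495−-1.900378294)/0.049535 = -7.571014
  θ̈ = (θ̇'−θ̇)/dt = (0.788759604−0.363179011)/0.049535 = 8.591513
  sinθ=0.088565, cosθ=0.996070
  F = (M+m)·ẍ + m·l·cosθ·θ̈ − m·l·sinθ·θ̇² = -13.047470 + 1.274379 − 0.001740 = -11.774830
step 5→6:
  ẍ = (ẋ'−ẋ)/dt = (-2.523364734−-2.275408495)/0.049535 = -5.005678
  θ̈ = (θ̇'−θ̇)/dt = (1.093478575−0.788759604)/0.049535 = 6.151589
  sinθ=0.106469, cosθ=0.994316
  F = (M+m)·ẍ + m·l·cosθ·θ̈ − m·l·sinθ·θ̇² = -8.626509 + 0.910858 − 0.009864 = -7.725515

F_0 = -8.738069 N
F_1 = -1.198563 N
F_2 = -5.698931 N
F_3 = -4.863766 N
F_4 = -11.774830 N
F_5 = -7.725515 N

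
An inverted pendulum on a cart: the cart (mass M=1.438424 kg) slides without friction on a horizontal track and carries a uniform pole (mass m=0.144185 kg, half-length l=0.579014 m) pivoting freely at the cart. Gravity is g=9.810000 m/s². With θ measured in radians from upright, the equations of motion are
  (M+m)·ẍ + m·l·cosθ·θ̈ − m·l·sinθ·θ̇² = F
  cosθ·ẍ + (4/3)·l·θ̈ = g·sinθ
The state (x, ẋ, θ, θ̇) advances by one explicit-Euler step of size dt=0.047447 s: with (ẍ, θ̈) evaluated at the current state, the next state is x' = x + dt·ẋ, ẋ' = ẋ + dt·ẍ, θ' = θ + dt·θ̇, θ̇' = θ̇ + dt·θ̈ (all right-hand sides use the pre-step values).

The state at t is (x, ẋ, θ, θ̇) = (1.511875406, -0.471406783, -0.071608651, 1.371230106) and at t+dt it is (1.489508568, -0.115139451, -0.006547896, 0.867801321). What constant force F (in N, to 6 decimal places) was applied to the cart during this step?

F = 11.011100 N

ẍ = (ẋ'−ẋ)/dt = (-0.115139451−-0.471406783)/0.047447 = 7.508743
θ̈ = (θ̇'−θ̇)/dt = (0.867801321−1.371230106)/0.047447 = -10.610340
sinθ=-0.071547, cosθ=0.997437
F = (M+m)·ẍ + m·l·cosθ·θ̈ − m·l·sinθ·θ̇² = 11.883404 + -0.883535 − -0.011231 = 11.011100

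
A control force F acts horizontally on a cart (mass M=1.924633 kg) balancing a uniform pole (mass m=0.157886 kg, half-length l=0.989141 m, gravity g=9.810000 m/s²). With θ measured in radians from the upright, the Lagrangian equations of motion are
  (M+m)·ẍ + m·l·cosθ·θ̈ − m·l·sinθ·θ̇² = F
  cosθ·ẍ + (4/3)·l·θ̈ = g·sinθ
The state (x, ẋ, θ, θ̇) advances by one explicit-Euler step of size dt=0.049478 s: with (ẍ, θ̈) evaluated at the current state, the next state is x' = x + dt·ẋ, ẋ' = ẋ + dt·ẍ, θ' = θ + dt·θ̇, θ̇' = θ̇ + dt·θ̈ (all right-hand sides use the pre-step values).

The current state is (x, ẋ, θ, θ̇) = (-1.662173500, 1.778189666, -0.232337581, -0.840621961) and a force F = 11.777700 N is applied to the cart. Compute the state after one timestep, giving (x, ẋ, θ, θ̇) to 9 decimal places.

sinθ=-0.230252923, cosθ=0.973130819
temp = (F + m·l·θ̇²·sinθ)/(M+m) = (11.777700 + -0.025410221)/2.082519 = 5.643304949
θ̈ = (g·sinθ − cosθ·temp)/(l·(4/3 − m·cos²θ/(M+m))) = -6.211102792
ẍ = temp − m·l·θ̈·cosθ/(M+m) = 6.096570588
Euler: x'=-1.662173500+0.049478·1.778189666=-1.574192232, ẋ'=1.778189666+0.049478·6.096570588=2.079835786
       θ'=-0.232337581+0.049478·-0.840621961=-0.273929874, θ̇'=-0.840621961+0.049478·-6.211102792=-1.147934905

(-1.574192232, 2.079835786, -0.273929874, -1.147934905)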